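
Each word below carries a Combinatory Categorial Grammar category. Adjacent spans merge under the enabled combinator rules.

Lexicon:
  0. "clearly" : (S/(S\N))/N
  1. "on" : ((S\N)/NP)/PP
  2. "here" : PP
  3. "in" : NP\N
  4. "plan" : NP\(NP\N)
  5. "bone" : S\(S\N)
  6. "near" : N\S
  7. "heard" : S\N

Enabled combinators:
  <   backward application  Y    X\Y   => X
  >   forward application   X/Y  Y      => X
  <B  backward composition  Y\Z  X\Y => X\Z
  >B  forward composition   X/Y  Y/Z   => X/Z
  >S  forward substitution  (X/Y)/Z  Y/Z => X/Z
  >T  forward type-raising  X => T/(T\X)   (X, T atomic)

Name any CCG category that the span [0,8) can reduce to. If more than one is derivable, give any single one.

[0,8] S   >
  [0,7] S/(S\N)   >
    [0,1] "clearly" : (S/(S\N))/N
    [1,7] N   <
      [1,6] S   <
        [1,5] S\N   >
          [1,3] (S\N)/NP   >
            [1,2] "on" : ((S\N)/NP)/PP
            [2,3] "here" : PP
          [3,5] NP   <
            [3,4] "in" : NP\N
            [4,5] "plan" : NP\(NP\N)
        [5,6] "bone" : S\(S\N)
      [6,7] "near" : N\S
  [7,8] "heard" : S\N

S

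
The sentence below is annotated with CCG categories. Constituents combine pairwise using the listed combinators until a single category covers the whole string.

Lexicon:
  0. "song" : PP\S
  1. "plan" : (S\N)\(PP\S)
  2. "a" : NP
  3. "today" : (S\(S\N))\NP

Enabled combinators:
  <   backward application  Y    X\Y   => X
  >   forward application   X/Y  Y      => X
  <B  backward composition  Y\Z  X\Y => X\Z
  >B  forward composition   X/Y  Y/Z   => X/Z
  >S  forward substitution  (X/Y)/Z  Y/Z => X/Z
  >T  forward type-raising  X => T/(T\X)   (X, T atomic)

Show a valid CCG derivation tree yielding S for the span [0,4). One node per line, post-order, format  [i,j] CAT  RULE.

[0,4] S   <
  [0,2] S\N   <
    [0,1] "song" : PP\S
    [1,2] "plan" : (S\N)\(PP\S)
  [2,4] S\(S\N)   <
    [2,3] "a" : NP
    [3,4] "today" : (S\(S\N))\NP

[0,1] PP\S  lex  "song"
[1,2] (S\N)\(PP\S)  lex  "plan"
[0,2] S\N  <  k=1
[2,3] NP  lex  "a"
[3,4] (S\(S\N))\NP  lex  "today"
[2,4] S\(S\N)  <  k=3
[0,4] S  <  k=2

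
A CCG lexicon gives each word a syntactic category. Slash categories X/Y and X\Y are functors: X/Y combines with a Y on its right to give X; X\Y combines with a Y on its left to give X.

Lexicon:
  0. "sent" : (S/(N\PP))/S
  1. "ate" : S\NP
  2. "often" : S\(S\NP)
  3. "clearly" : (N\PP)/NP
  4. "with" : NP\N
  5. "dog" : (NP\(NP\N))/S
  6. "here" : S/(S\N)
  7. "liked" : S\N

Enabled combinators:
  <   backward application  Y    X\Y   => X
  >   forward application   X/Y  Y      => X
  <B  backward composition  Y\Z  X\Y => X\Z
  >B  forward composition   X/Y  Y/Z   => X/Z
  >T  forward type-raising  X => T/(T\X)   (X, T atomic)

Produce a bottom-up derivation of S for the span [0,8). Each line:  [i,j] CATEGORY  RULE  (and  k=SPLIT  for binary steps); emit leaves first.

[0,8] S   >
  [0,4] S/NP   >B
    [0,3] S/(N\PP)   >
      [0,1] "sent" : (S/(N\PP))/S
      [1,3] S   <
        [1,2] "ate" : S\NP
        [2,3] "often" : S\(S\NP)
    [3,4] "clearly" : (N\PP)/NP
  [4,8] NP   <
    [4,5] "with" : NP\N
    [5,8] NP\(NP\N)   >
      [5,6] "dog" : (NP\(NP\N))/S
      [6,8] S   >
        [6,7] "here" : S/(S\N)
        [7,8] "liked" : S\N

[0,1] (S/(N\PP))/S  lex  "sent"
[1,2] S\NP  lex  "ate"
[2,3] S\(S\NP)  lex  "often"
[1,3] S  <  k=2
[0,3] S/(N\PP)  >  k=1
[3,4] (N\PP)/NP  lex  "clearly"
[0,4] S/NP  >B  k=3
[4,5] NP\N  lex  "with"
[5,6] (NP\(NP\N))/S  lex  "dog"
[6,7] S/(S\N)  lex  "here"
[7,8] S\N  lex  "liked"
[6,8] S  >  k=7
[5,8] NP\(NP\N)  >  k=6
[4,8] NP  <  k=5
[0,8] S  >  k=4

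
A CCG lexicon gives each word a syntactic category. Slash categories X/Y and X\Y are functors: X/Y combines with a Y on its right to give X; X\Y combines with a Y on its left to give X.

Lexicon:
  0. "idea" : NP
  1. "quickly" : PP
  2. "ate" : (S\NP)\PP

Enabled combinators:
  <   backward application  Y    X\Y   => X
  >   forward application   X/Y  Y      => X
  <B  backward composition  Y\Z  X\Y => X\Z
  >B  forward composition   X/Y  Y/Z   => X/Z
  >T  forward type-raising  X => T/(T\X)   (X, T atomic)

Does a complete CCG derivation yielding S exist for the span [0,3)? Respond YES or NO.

[0,3] S   >
  [0,1] S/(S\NP)   >T
    [0,1] "idea" : NP
  [1,3] S\NP   <
    [1,2] "quickly" : PP
    [2,3] "ate" : (S\NP)\PP

YES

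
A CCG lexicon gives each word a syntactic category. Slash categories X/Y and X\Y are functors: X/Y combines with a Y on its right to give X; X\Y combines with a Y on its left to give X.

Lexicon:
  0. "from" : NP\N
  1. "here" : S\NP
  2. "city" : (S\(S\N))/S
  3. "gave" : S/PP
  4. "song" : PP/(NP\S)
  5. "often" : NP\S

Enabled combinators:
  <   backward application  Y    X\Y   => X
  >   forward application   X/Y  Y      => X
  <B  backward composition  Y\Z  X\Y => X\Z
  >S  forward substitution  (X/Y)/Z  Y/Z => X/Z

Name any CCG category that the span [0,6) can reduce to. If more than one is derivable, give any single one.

S

[0,6] S   <
  [0,2] S\N   <B
    [0,1] "from" : NP\N
    [1,2] "here" : S\NP
  [2,6] S\(S\N)   >
    [2,3] "city" : (S\(S\N))/S
    [3,6] S   >
      [3,4] "gave" : S/PP
      [4,6] PP   >
        [4,5] "song" : PP/(NP\S)
        [5,6] "often" : NP\S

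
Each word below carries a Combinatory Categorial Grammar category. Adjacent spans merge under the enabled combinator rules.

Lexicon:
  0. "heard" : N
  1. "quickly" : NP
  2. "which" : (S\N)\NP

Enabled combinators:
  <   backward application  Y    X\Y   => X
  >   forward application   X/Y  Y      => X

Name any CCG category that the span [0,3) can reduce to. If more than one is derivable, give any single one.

[0,3] S   <
  [0,1] "heard" : N
  [1,3] S\N   <
    [1,2] "quickly" : NP
    [2,3] "which" : (S\N)\NP

S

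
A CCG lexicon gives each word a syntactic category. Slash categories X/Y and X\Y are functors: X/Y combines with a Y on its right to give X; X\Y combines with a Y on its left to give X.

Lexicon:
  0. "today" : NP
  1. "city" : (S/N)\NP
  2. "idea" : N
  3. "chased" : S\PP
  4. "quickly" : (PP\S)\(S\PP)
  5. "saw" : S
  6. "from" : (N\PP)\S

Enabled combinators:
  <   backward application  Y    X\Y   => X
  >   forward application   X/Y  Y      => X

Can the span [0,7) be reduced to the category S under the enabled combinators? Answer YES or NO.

NO

NP (S/N)\NP N S\PP (PP\S)\(S\PP) S (N\PP)\S
CKY chart[0,7] = {N}; S ∉ chart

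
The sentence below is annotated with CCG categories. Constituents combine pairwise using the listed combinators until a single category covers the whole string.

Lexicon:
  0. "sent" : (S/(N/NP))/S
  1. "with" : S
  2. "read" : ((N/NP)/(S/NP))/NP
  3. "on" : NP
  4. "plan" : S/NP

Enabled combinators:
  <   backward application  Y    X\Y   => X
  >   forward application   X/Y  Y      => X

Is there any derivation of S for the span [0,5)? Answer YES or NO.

YES

[0,5] S   >
  [0,2] S/(N/NP)   >
    [0,1] "sent" : (S/(N/NP))/S
    [1,2] "with" : S
  [2,5] N/NP   >
    [2,4] (N/NP)/(S/NP)   >
      [2,3] "read" : ((N/NP)/(S/NP))/NP
      [3,4] "on" : NP
    [4,5] "plan" : S/NP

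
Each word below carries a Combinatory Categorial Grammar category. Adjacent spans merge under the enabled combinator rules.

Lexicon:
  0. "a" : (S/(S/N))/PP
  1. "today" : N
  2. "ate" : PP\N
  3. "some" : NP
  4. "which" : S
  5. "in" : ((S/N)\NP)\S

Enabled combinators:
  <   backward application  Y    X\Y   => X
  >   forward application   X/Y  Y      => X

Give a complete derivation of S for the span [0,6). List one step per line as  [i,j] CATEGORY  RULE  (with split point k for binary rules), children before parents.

[0,6] S   >
  [0,3] S/(S/N)   >
    [0,1] "a" : (S/(S/N))/PP
    [1,3] PP   <
      [1,2] "today" : N
      [2,3] "ate" : PP\N
  [3,6] S/N   <
    [3,4] "some" : NP
    [4,6] (S/N)\NP   <
      [4,5] "which" : S
      [5,6] "in" : ((S/N)\NP)\S

[0,1] (S/(S/N))/PP  lex  "a"
[1,2] N  lex  "today"
[2,3] PP\N  lex  "ate"
[1,3] PP  <  k=2
[0,3] S/(S/N)  >  k=1
[3,4] NP  lex  "some"
[4,5] S  lex  "which"
[5,6] ((S/N)\NP)\S  lex  "in"
[4,6] (S/N)\NP  <  k=5
[3,6] S/N  <  k=4
[0,6] S  >  k=3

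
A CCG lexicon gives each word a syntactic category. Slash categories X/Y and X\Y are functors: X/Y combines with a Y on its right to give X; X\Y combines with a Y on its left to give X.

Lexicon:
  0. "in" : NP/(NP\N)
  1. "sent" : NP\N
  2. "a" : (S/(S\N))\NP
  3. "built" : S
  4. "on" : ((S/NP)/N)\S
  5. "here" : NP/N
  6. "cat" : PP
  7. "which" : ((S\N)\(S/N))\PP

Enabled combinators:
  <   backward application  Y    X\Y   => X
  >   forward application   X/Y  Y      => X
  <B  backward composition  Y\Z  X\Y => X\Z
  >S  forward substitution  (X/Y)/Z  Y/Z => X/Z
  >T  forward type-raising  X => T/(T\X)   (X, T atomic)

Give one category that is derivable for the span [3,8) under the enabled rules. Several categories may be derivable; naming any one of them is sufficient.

[0,8] S   >
  [0,3] S/(S\N)   <
    [0,2] NP   >
      [0,1] "in" : NP/(NP\N)
      [1,2] "sent" : NP\N
    [2,3] "a" : (S/(S\N))\NP
  [3,8] S\N   <
    [3,6] S/N   >S
      [3,5] (S/NP)/N   <
        [3,4] "built" : S
        [4,5] "on" : ((S/NP)/N)\S
      [5,6] "here" : NP/N
    [6,8] (S\N)\(S/N)   <
      [6,7] "cat" : PP
      [7,8] "which" : ((S\N)\(S/N))\PP

S\N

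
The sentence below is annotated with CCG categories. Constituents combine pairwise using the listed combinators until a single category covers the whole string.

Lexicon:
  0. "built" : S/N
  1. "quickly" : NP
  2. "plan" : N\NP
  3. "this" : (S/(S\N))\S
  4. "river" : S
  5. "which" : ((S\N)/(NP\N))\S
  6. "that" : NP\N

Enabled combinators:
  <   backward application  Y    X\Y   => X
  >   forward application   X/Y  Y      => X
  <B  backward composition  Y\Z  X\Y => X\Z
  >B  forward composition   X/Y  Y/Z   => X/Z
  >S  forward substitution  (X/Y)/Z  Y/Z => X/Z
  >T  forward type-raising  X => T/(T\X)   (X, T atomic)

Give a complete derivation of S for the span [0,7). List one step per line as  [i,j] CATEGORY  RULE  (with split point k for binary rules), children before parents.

[0,7] S   >
  [0,4] S/(S\N)   <
    [0,3] S   >
      [0,1] "built" : S/N
      [1,3] N   <
        [1,2] "quickly" : NP
        [2,3] "plan" : N\NP
    [3,4] "this" : (S/(S\N))\S
  [4,7] S\N   >
    [4,6] (S\N)/(NP\N)   <
      [4,5] "river" : S
      [5,6] "which" : ((S\N)/(NP\N))\S
    [6,7] "that" : NP\N

[0,1] S/N  lex  "built"
[1,2] NP  lex  "quickly"
[2,3] N\NP  lex  "plan"
[1,3] N  <  k=2
[0,3] S  >  k=1
[3,4] (S/(S\N))\S  lex  "this"
[0,4] S/(S\N)  <  k=3
[4,5] S  lex  "river"
[5,6] ((S\N)/(NP\N))\S  lex  "which"
[4,6] (S\N)/(NP\N)  <  k=5
[6,7] NP\N  lex  "that"
[4,7] S\N  >  k=6
[0,7] S  >  k=4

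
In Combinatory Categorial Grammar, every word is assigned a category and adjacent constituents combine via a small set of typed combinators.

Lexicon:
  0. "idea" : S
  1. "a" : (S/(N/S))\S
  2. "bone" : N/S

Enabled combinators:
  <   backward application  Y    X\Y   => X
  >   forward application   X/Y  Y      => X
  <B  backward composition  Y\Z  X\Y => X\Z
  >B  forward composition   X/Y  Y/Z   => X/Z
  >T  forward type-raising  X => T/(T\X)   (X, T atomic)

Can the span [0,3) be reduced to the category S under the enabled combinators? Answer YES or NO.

YES

[0,3] S   >
  [0,2] S/(N/S)   <
    [0,1] "idea" : S
    [1,2] "a" : (S/(N/S))\S
  [2,3] "bone" : N/S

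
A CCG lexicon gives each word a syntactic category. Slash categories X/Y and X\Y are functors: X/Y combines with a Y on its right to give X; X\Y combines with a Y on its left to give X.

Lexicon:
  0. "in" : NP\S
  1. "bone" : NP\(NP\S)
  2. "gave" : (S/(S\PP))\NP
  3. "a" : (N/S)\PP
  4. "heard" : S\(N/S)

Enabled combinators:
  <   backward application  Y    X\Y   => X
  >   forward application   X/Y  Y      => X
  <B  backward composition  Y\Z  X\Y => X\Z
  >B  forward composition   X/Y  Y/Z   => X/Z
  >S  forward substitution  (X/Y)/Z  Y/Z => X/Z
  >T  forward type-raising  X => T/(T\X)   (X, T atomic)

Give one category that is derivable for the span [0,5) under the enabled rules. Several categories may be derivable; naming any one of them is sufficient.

S

[0,5] S   >
  [0,3] S/(S\PP)   <
    [0,2] NP   <
      [0,1] "in" : NP\S
      [1,2] "bone" : NP\(NP\S)
    [2,3] "gave" : (S/(S\PP))\NP
  [3,5] S\PP   <B
    [3,4] "a" : (N/S)\PP
    [4,5] "heard" : S\(N/S)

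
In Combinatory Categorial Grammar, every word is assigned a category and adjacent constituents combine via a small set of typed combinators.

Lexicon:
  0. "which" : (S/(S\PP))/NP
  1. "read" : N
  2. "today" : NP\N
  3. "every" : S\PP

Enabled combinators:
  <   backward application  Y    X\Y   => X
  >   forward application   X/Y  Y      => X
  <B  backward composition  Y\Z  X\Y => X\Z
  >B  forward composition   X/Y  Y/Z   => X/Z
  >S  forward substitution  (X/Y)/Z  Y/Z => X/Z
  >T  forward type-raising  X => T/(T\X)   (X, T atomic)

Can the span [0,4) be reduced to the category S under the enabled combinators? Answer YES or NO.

[0,4] S   >
  [0,3] S/(S\PP)   >
    [0,1] "which" : (S/(S\PP))/NP
    [1,3] NP   >
      [1,2] NP/(NP\N)   >T
        [1,2] "read" : N
      [2,3] "today" : NP\N
  [3,4] "every" : S\PP

YES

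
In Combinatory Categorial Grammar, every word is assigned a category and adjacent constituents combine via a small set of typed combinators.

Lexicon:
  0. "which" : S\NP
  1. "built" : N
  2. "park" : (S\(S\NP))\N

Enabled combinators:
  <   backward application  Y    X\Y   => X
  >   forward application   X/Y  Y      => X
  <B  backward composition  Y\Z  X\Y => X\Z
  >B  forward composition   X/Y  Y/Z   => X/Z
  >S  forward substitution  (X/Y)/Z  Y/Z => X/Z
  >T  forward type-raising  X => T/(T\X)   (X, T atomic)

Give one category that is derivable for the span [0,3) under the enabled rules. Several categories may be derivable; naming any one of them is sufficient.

S

[0,3] S   <
  [0,1] "which" : S\NP
  [1,3] S\(S\NP)   <
    [1,2] "built" : N
    [2,3] "park" : (S\(S\NP))\N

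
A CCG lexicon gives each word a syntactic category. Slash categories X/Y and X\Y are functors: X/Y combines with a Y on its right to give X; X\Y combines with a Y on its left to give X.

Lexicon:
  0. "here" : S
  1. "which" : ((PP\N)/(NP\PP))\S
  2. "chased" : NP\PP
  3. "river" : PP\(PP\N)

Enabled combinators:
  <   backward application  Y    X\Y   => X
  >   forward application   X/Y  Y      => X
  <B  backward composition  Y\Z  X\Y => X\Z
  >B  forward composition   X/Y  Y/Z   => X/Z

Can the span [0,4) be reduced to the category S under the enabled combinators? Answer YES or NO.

NO

S ((PP\N)/(NP\PP))\S NP\PP PP\(PP\N)
CKY chart[0,4] = {PP}; S ∉ chart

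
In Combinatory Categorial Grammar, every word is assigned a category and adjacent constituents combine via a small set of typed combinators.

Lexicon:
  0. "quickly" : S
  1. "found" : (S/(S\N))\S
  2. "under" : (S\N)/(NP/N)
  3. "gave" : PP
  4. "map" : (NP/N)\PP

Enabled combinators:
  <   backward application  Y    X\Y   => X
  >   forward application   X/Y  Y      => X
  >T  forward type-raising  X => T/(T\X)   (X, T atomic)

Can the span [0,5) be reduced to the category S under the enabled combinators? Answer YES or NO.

[0,5] S   >
  [0,2] S/(S\N)   <
    [0,1] "quickly" : S
    [1,2] "found" : (S/(S\N))\S
  [2,5] S\N   >
    [2,3] "under" : (S\N)/(NP/N)
    [3,5] NP/N   <
      [3,4] "gave" : PP
      [4,5] "map" : (NP/N)\PP

YES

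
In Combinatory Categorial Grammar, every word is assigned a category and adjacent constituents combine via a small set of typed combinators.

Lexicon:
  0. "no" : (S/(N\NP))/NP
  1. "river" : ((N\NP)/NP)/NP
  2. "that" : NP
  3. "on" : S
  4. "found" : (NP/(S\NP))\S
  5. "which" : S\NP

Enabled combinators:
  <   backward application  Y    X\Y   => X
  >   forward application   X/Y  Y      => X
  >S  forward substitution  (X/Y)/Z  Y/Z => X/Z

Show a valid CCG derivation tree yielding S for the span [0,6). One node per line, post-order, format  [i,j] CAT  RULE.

[0,1] (S/(N\NP))/NP  lex  "no"
[1,2] ((N\NP)/NP)/NP  lex  "river"
[2,3] NP  lex  "that"
[1,3] (N\NP)/NP  >  k=2
[0,3] S/NP  >S  k=1
[3,4] S  lex  "on"
[4,5] (NP/(S\NP))\S  lex  "found"
[3,5] NP/(S\NP)  <  k=4
[5,6] S\NP  lex  "which"
[3,6] NP  >  k=5
[0,6] S  >  k=3

[0,6] S   >
  [0,3] S/NP   >S
    [0,1] "no" : (S/(N\NP))/NP
    [1,3] (N\NP)/NP   >
      [1,2] "river" : ((N\NP)/NP)/NP
      [2,3] "that" : NP
  [3,6] NP   >
    [3,5] NP/(S\NP)   <
      [3,4] "on" : S
      [4,5] "found" : (NP/(S\NP))\S
    [5,6] "which" : S\NP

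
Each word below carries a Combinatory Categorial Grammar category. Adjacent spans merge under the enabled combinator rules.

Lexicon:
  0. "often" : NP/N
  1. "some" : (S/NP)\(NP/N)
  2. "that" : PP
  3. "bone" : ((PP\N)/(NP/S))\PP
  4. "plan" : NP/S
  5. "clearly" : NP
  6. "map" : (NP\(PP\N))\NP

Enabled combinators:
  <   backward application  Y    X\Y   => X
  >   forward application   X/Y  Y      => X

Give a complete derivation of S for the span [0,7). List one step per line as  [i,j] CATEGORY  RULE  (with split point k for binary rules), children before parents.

[0,7] S   >
  [0,2] S/NP   <
    [0,1] "often" : NP/N
    [1,2] "some" : (S/NP)\(NP/N)
  [2,7] NP   <
    [2,5] PP\N   >
      [2,4] (PP\N)/(NP/S)   <
        [2,3] "that" : PP
        [3,4] "bone" : ((PP\N)/(NP/S))\PP
      [4,5] "plan" : NP/S
    [5,7] NP\(PP\N)   <
      [5,6] "clearly" : NP
      [6,7] "map" : (NP\(PP\N))\NP

[0,1] NP/N  lex  "often"
[1,2] (S/NP)\(NP/N)  lex  "some"
[0,2] S/NP  <  k=1
[2,3] PP  lex  "that"
[3,4] ((PP\N)/(NP/S))\PP  lex  "bone"
[2,4] (PP\N)/(NP/S)  <  k=3
[4,5] NP/S  lex  "plan"
[2,5] PP\N  >  k=4
[5,6] NP  lex  "clearly"
[6,7] (NP\(PP\N))\NP  lex  "map"
[5,7] NP\(PP\N)  <  k=6
[2,7] NP  <  k=5
[0,7] S  >  k=2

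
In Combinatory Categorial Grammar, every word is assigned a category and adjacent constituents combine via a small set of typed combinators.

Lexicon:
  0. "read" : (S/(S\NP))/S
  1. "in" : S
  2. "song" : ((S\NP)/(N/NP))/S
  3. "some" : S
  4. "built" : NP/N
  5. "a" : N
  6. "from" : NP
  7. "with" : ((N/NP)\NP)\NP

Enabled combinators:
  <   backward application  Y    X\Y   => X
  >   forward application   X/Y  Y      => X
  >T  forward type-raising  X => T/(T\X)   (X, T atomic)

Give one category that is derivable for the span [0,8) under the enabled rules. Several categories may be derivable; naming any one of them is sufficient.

[0,8] S   >
  [0,2] S/(S\NP)   >
    [0,1] "read" : (S/(S\NP))/S
    [1,2] "in" : S
  [2,8] S\NP   >
    [2,4] (S\NP)/(N/NP)   >
      [2,3] "song" : ((S\NP)/(N/NP))/S
      [3,4] "some" : S
    [4,8] N/NP   <
      [4,6] NP   >
        [4,5] "built" : NP/N
        [5,6] "a" : N
      [6,8] (N/NP)\NP   <
        [6,7] "from" : NP
        [7,8] "with" : ((N/NP)\NP)\NP

S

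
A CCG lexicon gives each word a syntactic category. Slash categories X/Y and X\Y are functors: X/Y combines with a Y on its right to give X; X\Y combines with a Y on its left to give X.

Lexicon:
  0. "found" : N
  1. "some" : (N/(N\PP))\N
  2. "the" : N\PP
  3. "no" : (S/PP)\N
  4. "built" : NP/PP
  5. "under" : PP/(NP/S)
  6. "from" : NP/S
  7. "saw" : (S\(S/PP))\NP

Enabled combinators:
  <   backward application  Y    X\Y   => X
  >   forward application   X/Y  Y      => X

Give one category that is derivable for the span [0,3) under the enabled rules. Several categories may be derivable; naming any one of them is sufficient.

N

[0,8] S   <
  [0,4] S/PP   <
    [0,3] N   >
      [0,2] N/(N\PP)   <
        [0,1] "found" : N
        [1,2] "some" : (N/(N\PP))\N
      [2,3] "the" : N\PP
    [3,4] "no" : (S/PP)\N
  [4,8] S\(S/PP)   <
    [4,7] NP   >
      [4,5] "built" : NP/PP
      [5,7] PP   >
        [5,6] "under" : PP/(NP/S)
        [6,7] "from" : NP/S
    [7,8] "saw" : (S\(S/PP))\NP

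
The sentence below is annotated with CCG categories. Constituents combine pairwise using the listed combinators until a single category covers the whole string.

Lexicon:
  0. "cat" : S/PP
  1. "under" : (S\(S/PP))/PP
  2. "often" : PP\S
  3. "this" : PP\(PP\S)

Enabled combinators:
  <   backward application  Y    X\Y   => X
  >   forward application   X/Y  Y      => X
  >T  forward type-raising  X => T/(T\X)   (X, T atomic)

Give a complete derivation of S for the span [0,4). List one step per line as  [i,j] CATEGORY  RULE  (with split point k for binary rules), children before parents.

[0,4] S   <
  [0,1] "cat" : S/PP
  [1,4] S\(S/PP)   >
    [1,2] "under" : (S\(S/PP))/PP
    [2,4] PP   <
      [2,3] "often" : PP\S
      [3,4] "this" : PP\(PP\S)

[0,1] S/PP  lex  "cat"
[1,2] (S\(S/PP))/PP  lex  "under"
[2,3] PP\S  lex  "often"
[3,4] PP\(PP\S)  lex  "this"
[2,4] PP  <  k=3
[1,4] S\(S/PP)  >  k=2
[0,4] S  <  k=1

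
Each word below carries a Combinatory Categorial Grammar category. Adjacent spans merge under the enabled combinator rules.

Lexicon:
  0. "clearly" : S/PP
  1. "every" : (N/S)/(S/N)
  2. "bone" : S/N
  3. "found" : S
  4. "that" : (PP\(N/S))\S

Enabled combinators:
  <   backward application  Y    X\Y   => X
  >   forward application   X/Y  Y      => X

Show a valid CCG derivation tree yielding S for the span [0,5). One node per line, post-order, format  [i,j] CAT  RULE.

[0,1] S/PP  lex  "clearly"
[1,2] (N/S)/(S/N)  lex  "every"
[2,3] S/N  lex  "bone"
[1,3] N/S  >  k=2
[3,4] S  lex  "found"
[4,5] (PP\(N/S))\S  lex  "that"
[3,5] PP\(N/S)  <  k=4
[1,5] PP  <  k=3
[0,5] S  >  k=1

[0,5] S   >
  [0,1] "clearly" : S/PP
  [1,5] PP   <
    [1,3] N/S   >
      [1,2] "every" : (N/S)/(S/N)
      [2,3] "bone" : S/N
    [3,5] PP\(N/S)   <
      [3,4] "found" : S
      [4,5] "that" : (PP\(N/S))\S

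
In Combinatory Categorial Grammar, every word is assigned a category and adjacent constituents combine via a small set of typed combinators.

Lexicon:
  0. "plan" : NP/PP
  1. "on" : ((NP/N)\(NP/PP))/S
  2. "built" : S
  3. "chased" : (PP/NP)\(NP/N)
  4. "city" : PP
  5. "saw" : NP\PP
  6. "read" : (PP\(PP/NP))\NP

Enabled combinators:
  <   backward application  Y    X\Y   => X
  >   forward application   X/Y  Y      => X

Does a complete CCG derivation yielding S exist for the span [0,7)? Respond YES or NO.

NP/PP ((NP/N)\(NP/PP))/S S (PP/NP)\(NP/N) PP NP\PP (PP\(PP/NP))\NP
CKY chart[0,7] = {PP}; S ∉ chart

NO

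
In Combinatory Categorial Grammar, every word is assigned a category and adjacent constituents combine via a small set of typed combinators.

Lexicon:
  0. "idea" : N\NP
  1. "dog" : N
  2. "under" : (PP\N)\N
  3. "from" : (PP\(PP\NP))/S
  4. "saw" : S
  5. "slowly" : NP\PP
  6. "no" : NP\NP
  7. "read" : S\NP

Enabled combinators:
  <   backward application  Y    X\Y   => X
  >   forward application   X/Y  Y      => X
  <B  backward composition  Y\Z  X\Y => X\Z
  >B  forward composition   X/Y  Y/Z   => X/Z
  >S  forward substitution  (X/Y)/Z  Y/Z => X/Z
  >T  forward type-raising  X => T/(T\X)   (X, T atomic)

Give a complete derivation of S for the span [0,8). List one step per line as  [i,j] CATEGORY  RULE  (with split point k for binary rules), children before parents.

[0,8] S   <
  [0,6] NP   <
    [0,5] PP   <
      [0,3] PP\NP   <B
        [0,1] "idea" : N\NP
        [1,3] PP\N   <
          [1,2] "dog" : N
          [2,3] "under" : (PP\N)\N
      [3,5] PP\(PP\NP)   >
        [3,4] "from" : (PP\(PP\NP))/S
        [4,5] "saw" : S
    [5,6] "slowly" : NP\PP
  [6,8] S\NP   <B
    [6,7] "no" : NP\NP
    [7,8] "read" : S\NP

[0,1] N\NP  lex  "idea"
[1,2] N  lex  "dog"
[2,3] (PP\N)\N  lex  "under"
[1,3] PP\N  <  k=2
[0,3] PP\NP  <B  k=1
[3,4] (PP\(PP\NP))/S  lex  "from"
[4,5] S  lex  "saw"
[3,5] PP\(PP\NP)  >  k=4
[0,5] PP  <  k=3
[5,6] NP\PP  lex  "slowly"
[0,6] NP  <  k=5
[6,7] NP\NP  lex  "no"
[7,8] S\NP  lex  "read"
[6,8] S\NP  <B  k=7
[0,8] S  <  k=6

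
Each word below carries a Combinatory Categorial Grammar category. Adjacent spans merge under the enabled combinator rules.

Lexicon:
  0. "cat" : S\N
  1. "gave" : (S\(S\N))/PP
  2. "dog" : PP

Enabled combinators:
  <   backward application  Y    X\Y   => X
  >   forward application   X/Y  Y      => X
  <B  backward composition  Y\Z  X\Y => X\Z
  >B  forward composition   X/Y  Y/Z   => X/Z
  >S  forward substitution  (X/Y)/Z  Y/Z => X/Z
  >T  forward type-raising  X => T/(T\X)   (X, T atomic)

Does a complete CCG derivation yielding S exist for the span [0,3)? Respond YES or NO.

YES

[0,3] S   <
  [0,1] "cat" : S\N
  [1,3] S\(S\N)   >
    [1,2] "gave" : (S\(S\N))/PP
    [2,3] "dog" : PP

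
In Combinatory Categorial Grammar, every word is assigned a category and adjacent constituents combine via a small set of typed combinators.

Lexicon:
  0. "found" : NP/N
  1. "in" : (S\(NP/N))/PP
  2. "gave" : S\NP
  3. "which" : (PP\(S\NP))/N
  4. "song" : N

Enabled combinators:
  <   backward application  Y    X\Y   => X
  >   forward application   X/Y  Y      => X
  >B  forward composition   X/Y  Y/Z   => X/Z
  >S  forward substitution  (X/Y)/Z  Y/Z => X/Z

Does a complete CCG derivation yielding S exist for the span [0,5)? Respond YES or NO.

YES

[0,5] S   <
  [0,1] "found" : NP/N
  [1,5] S\(NP/N)   >
    [1,2] "in" : (S\(NP/N))/PP
    [2,5] PP   <
      [2,3] "gave" : S\NP
      [3,5] PP\(S\NP)   >
        [3,4] "which" : (PP\(S\NP))/N
        [4,5] "song" : N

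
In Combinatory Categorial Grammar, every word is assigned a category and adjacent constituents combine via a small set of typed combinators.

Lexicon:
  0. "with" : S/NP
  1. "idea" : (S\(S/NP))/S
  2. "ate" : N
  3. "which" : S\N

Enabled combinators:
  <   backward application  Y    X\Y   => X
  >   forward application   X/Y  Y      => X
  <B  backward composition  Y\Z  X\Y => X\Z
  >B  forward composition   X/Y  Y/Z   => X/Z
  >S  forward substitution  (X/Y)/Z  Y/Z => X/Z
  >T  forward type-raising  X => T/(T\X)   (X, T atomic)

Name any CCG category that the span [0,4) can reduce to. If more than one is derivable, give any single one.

[0,4] S   <
  [0,1] "with" : S/NP
  [1,4] S\(S/NP)   >
    [1,2] "idea" : (S\(S/NP))/S
    [2,4] S   <
      [2,3] "ate" : N
      [3,4] "which" : S\N

S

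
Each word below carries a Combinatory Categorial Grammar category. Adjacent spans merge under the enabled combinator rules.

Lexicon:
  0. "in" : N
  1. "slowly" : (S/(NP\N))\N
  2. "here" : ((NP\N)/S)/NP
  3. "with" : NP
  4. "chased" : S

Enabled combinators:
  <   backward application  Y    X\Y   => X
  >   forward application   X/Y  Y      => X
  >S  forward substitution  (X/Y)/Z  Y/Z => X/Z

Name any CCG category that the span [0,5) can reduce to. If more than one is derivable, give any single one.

[0,5] S   >
  [0,2] S/(NP\N)   <
    [0,1] "in" : N
    [1,2] "slowly" : (S/(NP\N))\N
  [2,5] NP\N   >
    [2,4] (NP\N)/S   >
      [2,3] "here" : ((NP\N)/S)/NP
      [3,4] "with" : NP
    [4,5] "chased" : S

S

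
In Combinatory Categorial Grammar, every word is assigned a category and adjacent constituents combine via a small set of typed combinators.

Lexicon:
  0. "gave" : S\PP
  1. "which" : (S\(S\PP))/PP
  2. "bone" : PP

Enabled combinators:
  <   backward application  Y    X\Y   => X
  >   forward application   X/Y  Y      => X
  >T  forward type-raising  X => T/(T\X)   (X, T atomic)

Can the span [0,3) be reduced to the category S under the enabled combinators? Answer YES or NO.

[0,3] S   <
  [0,1] "gave" : S\PP
  [1,3] S\(S\PP)   >
    [1,2] "which" : (S\(S\PP))/PP
    [2,3] "bone" : PP

YES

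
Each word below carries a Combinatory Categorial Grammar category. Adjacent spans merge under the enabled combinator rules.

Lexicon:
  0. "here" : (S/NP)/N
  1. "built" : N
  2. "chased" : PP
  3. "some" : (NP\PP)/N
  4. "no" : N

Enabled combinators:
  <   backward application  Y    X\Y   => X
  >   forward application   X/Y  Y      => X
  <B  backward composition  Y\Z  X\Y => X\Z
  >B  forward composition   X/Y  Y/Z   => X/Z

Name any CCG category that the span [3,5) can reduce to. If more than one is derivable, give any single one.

NP\PP

[0,5] S   >
  [0,2] S/NP   >
    [0,1] "here" : (S/NP)/N
    [1,2] "built" : N
  [2,5] NP   <
    [2,3] "chased" : PP
    [3,5] NP\PP   >
      [3,4] "some" : (NP\PP)/N
      [4,5] "no" : N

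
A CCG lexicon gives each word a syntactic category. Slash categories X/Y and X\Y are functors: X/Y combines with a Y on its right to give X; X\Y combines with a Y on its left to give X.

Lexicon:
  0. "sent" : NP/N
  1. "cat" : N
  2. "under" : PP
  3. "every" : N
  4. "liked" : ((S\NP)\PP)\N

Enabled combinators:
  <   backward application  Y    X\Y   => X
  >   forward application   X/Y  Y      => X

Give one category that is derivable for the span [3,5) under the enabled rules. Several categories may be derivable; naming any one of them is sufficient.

(S\NP)\PP

[0,5] S   <
  [0,2] NP   >
    [0,1] "sent" : NP/N
    [1,2] "cat" : N
  [2,5] S\NP   <
    [2,3] "under" : PP
    [3,5] (S\NP)\PP   <
      [3,4] "every" : N
      [4,5] "liked" : ((S\NP)\PP)\N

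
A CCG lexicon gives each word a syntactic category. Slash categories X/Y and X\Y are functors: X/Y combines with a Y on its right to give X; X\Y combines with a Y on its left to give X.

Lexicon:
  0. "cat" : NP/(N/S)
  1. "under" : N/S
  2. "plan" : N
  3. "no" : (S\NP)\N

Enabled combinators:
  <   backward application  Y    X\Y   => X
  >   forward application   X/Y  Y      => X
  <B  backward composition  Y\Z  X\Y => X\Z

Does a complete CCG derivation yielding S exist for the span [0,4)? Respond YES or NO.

[0,4] S   <
  [0,2] NP   >
    [0,1] "cat" : NP/(N/S)
    [1,2] "under" : N/S
  [2,4] S\NP   <
    [2,3] "plan" : N
    [3,4] "no" : (S\NP)\N

YES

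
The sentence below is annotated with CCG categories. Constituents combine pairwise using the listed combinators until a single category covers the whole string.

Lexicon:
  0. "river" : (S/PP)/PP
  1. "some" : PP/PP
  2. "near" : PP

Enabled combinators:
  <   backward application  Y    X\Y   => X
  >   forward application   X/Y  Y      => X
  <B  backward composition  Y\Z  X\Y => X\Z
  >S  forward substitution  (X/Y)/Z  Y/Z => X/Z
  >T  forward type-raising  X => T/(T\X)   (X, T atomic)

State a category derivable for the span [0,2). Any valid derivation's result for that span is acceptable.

[0,3] S   >
  [0,2] S/PP   >S
    [0,1] "river" : (S/PP)/PP
    [1,2] "some" : PP/PP
  [2,3] "near" : PP

S/PP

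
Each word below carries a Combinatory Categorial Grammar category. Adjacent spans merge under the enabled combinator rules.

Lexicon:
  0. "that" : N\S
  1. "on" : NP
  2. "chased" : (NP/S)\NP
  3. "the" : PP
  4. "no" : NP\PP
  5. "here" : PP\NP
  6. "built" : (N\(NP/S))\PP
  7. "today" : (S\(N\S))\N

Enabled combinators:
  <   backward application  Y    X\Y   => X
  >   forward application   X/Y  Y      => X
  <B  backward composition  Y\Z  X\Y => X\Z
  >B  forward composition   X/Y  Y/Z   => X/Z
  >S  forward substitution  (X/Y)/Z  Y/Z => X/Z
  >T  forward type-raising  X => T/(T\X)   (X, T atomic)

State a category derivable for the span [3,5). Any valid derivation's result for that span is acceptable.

[0,8] S   <
  [0,1] "that" : N\S
  [1,8] S\(N\S)   <
    [1,7] N   <
      [1,3] NP/S   <
        [1,2] "on" : NP
        [2,3] "chased" : (NP/S)\NP
      [3,7] N\(NP/S)   <
        [3,6] PP   <
          [3,5] NP   <
            [3,4] "the" : PP
            [4,5] "no" : NP\PP
          [5,6] "here" : PP\NP
        [6,7] "built" : (N\(NP/S))\PP
    [7,8] "today" : (S\(N\S))\N

NP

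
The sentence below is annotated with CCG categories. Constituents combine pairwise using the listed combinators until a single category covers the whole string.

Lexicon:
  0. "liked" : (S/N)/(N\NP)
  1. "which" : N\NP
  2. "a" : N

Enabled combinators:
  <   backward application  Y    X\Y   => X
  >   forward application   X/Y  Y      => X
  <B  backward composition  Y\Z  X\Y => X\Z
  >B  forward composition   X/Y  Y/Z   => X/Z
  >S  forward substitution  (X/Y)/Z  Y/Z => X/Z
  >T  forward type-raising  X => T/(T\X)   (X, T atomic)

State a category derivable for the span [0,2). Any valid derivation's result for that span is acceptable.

S/N

[0,3] S   >
  [0,2] S/N   >
    [0,1] "liked" : (S/N)/(N\NP)
    [1,2] "which" : N\NP
  [2,3] "a" : N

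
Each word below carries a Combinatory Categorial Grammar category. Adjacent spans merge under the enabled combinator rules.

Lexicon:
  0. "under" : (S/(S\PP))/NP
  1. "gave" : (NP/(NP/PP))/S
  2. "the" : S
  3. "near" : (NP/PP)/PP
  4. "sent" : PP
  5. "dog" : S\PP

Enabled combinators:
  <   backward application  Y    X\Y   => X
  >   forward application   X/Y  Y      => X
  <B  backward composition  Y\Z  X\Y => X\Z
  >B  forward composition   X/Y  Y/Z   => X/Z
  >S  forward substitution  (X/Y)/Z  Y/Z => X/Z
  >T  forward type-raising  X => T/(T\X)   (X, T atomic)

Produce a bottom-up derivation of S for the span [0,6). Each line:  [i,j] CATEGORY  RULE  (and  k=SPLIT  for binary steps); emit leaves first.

[0,1] (S/(S\PP))/NP  lex  "under"
[1,2] (NP/(NP/PP))/S  lex  "gave"
[2,3] S  lex  "the"
[1,3] NP/(NP/PP)  >  k=2
[3,4] (NP/PP)/PP  lex  "near"
[4,5] PP  lex  "sent"
[3,5] NP/PP  >  k=4
[1,5] NP  >  k=3
[0,5] S/(S\PP)  >  k=1
[5,6] S\PP  lex  "dog"
[0,6] S  >  k=5

[0,6] S   >
  [0,5] S/(S\PP)   >
    [0,1] "under" : (S/(S\PP))/NP
    [1,5] NP   >
      [1,3] NP/(NP/PP)   >
        [1,2] "gave" : (NP/(NP/PP))/S
        [2,3] "the" : S
      [3,5] NP/PP   >
        [3,4] "near" : (NP/PP)/PP
        [4,5] "sent" : PP
  [5,6] "dog" : S\PP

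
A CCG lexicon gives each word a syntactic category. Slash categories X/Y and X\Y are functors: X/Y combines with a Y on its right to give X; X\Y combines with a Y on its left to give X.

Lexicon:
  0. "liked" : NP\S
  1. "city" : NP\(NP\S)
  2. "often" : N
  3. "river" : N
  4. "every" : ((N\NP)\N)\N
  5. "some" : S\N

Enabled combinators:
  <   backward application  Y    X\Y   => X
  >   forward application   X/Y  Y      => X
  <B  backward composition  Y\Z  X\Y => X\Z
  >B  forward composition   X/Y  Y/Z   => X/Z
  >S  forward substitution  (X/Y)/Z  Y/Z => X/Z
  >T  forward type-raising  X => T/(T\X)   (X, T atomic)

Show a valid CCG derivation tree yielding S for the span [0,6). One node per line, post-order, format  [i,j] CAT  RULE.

[0,6] S   <
  [0,5] N   <
    [0,2] NP   <
      [0,1] "liked" : NP\S
      [1,2] "city" : NP\(NP\S)
    [2,5] N\NP   <
      [2,3] "often" : N
      [3,5] (N\NP)\N   <
        [3,4] "river" : N
        [4,5] "every" : ((N\NP)\N)\N
  [5,6] "some" : S\N

[0,1] NP\S  lex  "liked"
[1,2] NP\(NP\S)  lex  "city"
[0,2] NP  <  k=1
[2,3] N  lex  "often"
[3,4] N  lex  "river"
[4,5] ((N\NP)\N)\N  lex  "every"
[3,5] (N\NP)\N  <  k=4
[2,5] N\NP  <  k=3
[0,5] N  <  k=2
[5,6] S\N  lex  "some"
[0,6] S  <  k=5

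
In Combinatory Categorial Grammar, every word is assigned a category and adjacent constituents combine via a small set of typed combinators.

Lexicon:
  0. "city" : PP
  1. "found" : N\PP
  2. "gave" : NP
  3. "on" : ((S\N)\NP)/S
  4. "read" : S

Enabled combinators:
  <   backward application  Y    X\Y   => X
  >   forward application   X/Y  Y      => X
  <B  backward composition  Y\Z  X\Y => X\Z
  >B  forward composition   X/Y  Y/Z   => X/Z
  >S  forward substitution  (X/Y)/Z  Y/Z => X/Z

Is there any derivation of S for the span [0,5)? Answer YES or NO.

[0,5] S   <
  [0,1] "city" : PP
  [1,5] S\PP   <B
    [1,2] "found" : N\PP
    [2,5] S\N   <
      [2,3] "gave" : NP
      [3,5] (S\N)\NP   >
        [3,4] "on" : ((S\N)\NP)/S
        [4,5] "read" : S

YES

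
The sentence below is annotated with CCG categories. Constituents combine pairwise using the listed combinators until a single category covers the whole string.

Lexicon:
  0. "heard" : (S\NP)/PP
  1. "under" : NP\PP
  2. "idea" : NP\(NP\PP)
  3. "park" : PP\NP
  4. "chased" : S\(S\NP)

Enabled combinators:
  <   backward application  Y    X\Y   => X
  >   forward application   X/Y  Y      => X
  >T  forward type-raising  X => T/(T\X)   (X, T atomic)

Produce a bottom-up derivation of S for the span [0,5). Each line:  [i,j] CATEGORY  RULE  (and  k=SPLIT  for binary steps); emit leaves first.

[0,5] S   <
  [0,4] S\NP   >
    [0,1] "heard" : (S\NP)/PP
    [1,4] PP   <
      [1,3] NP   <
        [1,2] "under" : NP\PP
        [2,3] "idea" : NP\(NP\PP)
      [3,4] "park" : PP\NP
  [4,5] "chased" : S\(S\NP)

[0,1] (S\NP)/PP  lex  "heard"
[1,2] NP\PP  lex  "under"
[2,3] NP\(NP\PP)  lex  "idea"
[1,3] NP  <  k=2
[3,4] PP\NP  lex  "park"
[1,4] PP  <  k=3
[0,4] S\NP  >  k=1
[4,5] S\(S\NP)  lex  "chased"
[0,5] S  <  k=4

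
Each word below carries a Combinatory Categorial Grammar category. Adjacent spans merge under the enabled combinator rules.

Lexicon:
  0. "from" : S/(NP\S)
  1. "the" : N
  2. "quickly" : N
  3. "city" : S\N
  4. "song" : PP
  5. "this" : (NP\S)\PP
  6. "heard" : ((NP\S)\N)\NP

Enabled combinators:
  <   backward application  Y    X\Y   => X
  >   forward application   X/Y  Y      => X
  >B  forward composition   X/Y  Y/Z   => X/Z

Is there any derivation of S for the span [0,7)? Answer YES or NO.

[0,7] S   >
  [0,1] "from" : S/(NP\S)
  [1,7] NP\S   <
    [1,2] "the" : N
    [2,7] (NP\S)\N   <
      [2,6] NP   <
        [2,4] S   <
          [2,3] "quickly" : N
          [3,4] "city" : S\N
        [4,6] NP\S   <
          [4,5] "song" : PP
          [5,6] "this" : (NP\S)\PP
      [6,7] "heard" : ((NP\S)\N)\NP

YES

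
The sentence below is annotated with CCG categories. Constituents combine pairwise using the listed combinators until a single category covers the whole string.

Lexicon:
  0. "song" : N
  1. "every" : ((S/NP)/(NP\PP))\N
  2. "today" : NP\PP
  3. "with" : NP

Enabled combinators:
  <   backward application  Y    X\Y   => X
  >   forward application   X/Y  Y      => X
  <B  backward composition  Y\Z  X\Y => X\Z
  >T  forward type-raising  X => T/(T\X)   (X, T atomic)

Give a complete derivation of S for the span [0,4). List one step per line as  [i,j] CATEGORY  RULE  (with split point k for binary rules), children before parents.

[0,1] N  lex  "song"
[1,2] ((S/NP)/(NP\PP))\N  lex  "every"
[0,2] (S/NP)/(NP\PP)  <  k=1
[2,3] NP\PP  lex  "today"
[0,3] S/NP  >  k=2
[3,4] NP  lex  "with"
[0,4] S  >  k=3

[0,4] S   >
  [0,3] S/NP   >
    [0,2] (S/NP)/(NP\PP)   <
      [0,1] "song" : N
      [1,2] "every" : ((S/NP)/(NP\PP))\N
    [2,3] "today" : NP\PP
  [3,4] "with" : NP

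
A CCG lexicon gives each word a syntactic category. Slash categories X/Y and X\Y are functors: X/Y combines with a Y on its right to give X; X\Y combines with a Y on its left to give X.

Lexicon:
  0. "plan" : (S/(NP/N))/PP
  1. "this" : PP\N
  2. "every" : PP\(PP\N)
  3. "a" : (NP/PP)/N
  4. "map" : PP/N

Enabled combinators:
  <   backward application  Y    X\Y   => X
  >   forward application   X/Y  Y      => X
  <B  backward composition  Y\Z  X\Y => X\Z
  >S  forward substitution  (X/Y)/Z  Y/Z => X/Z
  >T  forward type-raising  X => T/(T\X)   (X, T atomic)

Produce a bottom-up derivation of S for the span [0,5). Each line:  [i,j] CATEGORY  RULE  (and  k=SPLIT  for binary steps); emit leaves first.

[0,5] S   >
  [0,3] S/(NP/N)   >
    [0,1] "plan" : (S/(NP/N))/PP
    [1,3] PP   <
      [1,2] "this" : PP\N
      [2,3] "every" : PP\(PP\N)
  [3,5] NP/N   >S
    [3,4] "a" : (NP/PP)/N
    [4,5] "map" : PP/N

[0,1] (S/(NP/N))/PP  lex  "plan"
[1,2] PP\N  lex  "this"
[2,3] PP\(PP\N)  lex  "every"
[1,3] PP  <  k=2
[0,3] S/(NP/N)  >  k=1
[3,4] (NP/PP)/N  lex  "a"
[4,5] PP/N  lex  "map"
[3,5] NP/N  >S  k=4
[0,5] S  >  k=3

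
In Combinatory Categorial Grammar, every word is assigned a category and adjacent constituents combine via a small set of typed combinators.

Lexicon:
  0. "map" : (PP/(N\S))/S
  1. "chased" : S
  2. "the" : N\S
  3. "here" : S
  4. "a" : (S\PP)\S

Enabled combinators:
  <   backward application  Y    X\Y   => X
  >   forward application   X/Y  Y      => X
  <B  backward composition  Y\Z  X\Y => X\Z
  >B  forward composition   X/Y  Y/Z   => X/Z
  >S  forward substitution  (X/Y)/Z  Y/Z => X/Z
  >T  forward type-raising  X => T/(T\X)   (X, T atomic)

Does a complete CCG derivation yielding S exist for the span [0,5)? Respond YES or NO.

YES

[0,5] S   <
  [0,3] PP   >
    [0,2] PP/(N\S)   >
      [0,1] "map" : (PP/(N\S))/S
      [1,2] "chased" : S
    [2,3] "the" : N\S
  [3,5] S\PP   <
    [3,4] "here" : S
    [4,5] "a" : (S\PP)\S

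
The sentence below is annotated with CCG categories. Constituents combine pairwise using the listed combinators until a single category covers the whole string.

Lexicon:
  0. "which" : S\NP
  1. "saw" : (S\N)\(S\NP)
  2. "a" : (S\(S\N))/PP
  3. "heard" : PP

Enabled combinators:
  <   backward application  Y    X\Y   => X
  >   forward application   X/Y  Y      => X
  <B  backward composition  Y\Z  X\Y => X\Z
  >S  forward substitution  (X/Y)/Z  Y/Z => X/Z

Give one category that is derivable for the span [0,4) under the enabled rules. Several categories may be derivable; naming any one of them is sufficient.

S

[0,4] S   <
  [0,2] S\N   <
    [0,1] "which" : S\NP
    [1,2] "saw" : (S\N)\(S\NP)
  [2,4] S\(S\N)   >
    [2,3] "a" : (S\(S\N))/PP
    [3,4] "heard" : PP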